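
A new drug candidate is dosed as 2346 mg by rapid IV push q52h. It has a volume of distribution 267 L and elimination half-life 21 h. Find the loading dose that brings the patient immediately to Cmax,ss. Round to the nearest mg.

f = (1/2)^(52/21) ≈ 0.179718; accumulation ratio R = 1/(1−f) ≈ 1.21909.
Loading dose to hit Cmax,ss on first dose: D_load = D_maint·R ≈ 2346 × 1.21909 ≈ 2859.99 mg.

2860 mg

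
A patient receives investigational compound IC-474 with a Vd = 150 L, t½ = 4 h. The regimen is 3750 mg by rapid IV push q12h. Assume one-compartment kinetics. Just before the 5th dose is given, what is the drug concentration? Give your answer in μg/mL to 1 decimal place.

3.6 μg/mL

f = (1/2)^(τ/t½) = (1/2)^(12/4) ≈ 0.1250.
C₀ = D/Vd = 3750/150 ≈ 25.000 μg/mL.
Before the 5th dose, 4 doses have been given. Superposition: Cmin = C₀·(f + f² + … + f^4).
≈ 25.000 × (0.1250 + 0.0156 + 0.0020 + 0.0002) ≈ 25.000 × 0.1428 ≈ 3.570 μg/mL.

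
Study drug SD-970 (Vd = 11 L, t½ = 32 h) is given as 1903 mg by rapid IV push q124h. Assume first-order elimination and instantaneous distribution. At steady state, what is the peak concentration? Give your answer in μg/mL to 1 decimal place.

k = ln2/t½ = ln2/32 ≈ 0.021661 h⁻¹; fraction remaining f = e^(−kτ) = e^(−0.021661×124) ≈ 0.0682.
At steady state, accumulation factor R = 1/(1 − e^(−kτ)) ≈ 1.0732.
Single-dose peak C₀ = D/Vd = 1903/11 ≈ 173.000 μg/mL.
Cmax,ss = C₀/(1 − f) ≈ 173.000/0.9318 ≈ 185.662 μg/mL.

185.7 μg/mL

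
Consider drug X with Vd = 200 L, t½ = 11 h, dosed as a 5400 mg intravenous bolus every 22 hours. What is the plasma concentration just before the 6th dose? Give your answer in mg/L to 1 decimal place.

9.0 mg/L

f = (1/2)^(τ/t½) = (1/2)^(22/11) ≈ 0.2500.
C₀ = D/Vd = 5400/200 ≈ 27.000 mg/L.
Before the 6th dose, 5 doses have been given. Superposition: Cmin = C₀·(f + f² + … + f^5).
≈ 27.000 × (0.2500 + 0.0625 + 0.0156 + 0.0039 + 0.0010) ≈ 27.000 × 0.3330 ≈ 8.991 mg/L.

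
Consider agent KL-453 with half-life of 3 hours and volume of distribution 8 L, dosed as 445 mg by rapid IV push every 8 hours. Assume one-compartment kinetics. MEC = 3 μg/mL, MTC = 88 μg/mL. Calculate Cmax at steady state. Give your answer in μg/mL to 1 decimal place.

66.0 μg/mL

τ/t½ = 8/3 ≈ 2.6667, so fraction remaining f = (1/2)^(8/3) ≈ 0.1575.
Accumulation ratio R = 1/(1 − f) ≈ 1/0.8425 ≈ 1.1869.
Single-dose peak C₀ = D/Vd = 445/8 ≈ 55.625 μg/mL.
Steady-state peak Cmax,ss = C₀·R ≈ 55.625 × 1.1869 ≈ 66.021 μg/mL.
Peak 66.0 μg/mL vs MTC 88 μg/mL: below toxic threshold.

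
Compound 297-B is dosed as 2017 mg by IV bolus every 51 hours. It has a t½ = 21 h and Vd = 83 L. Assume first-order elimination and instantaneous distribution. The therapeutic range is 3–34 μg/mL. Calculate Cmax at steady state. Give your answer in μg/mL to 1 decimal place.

Over one 51-h interval, 51/21 ≈ 2.4286 half-lives elapse, leaving f ≈ 0.1857 of each dose.
At steady state, accumulation factor R = 1/(1 − e^(−kτ)) ≈ 1.2280.
Single-dose peak C₀ = D/Vd = 2017/83 ≈ 24.301 μg/mL.
Steady-state peak Cmax,ss = C₀·R ≈ 24.301 × 1.2280 ≈ 29.842 μg/mL.
Peak 29.8 μg/mL vs MTC 34 μg/mL: below toxic threshold.

29.8 μg/mL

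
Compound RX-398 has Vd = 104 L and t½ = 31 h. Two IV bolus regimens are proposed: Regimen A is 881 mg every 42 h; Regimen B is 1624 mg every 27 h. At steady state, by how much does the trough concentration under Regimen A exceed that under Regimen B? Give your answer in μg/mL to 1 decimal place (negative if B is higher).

-13.4 μg/mL

Regimen A: f = (1/2)^(42/31) ≈ 0.3910; Cmin,ss = (881/104)·f/(1−f) ≈ 5.439 μg/mL.
Regimen B: f = (1/2)^(27/31) ≈ 0.5468; Cmin,ss = (1624/104)·f/(1−f) ≈ 18.840 μg/mL.
Difference ≈ 5.439 − 18.840 ≈ -13.401 μg/mL.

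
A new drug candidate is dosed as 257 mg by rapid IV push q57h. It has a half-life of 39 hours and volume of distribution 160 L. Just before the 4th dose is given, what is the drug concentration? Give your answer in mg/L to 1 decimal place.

f = (1/2)^(τ/t½) = (1/2)^(57/39) ≈ 0.3631.
C₀ = D/Vd = 257/160 ≈ 1.606 mg/L.
Before the 4th dose, 3 doses have been given. Superposition: Cmin = C₀·(f + f² + … + f^3).
≈ 1.606 × (0.3631 + 0.1318 + 0.0479) ≈ 1.606 × 0.5428 ≈ 0.872 mg/L.

0.9 mg/L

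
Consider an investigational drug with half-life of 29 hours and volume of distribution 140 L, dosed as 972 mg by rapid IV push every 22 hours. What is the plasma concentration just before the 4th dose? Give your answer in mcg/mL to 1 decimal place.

f = (1/2)^(τ/t½) = (1/2)^(22/29) ≈ 0.5911.
C₀ = D/Vd = 972/140 ≈ 6.943 mcg/mL.
Before the 4th dose, 3 doses have been given. Superposition: Cmin = C₀·(f + f² + … + f^3).
≈ 6.943 × (0.5911 + 0.3494 + 0.2065) ≈ 6.943 × 1.1470 ≈ 7.964 mcg/mL.

8.0 mcg/mL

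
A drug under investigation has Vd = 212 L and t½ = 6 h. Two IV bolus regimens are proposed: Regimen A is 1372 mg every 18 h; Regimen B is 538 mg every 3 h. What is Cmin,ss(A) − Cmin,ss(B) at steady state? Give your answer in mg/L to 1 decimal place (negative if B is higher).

-5.2 mg/L

Regimen A: f = (1/2)^(18/6) ≈ 0.1250; Cmin,ss = (1372/212)·f/(1−f) ≈ 0.925 mg/L.
Regimen B: f = (1/2)^(3/6) ≈ 0.7071; Cmin,ss = (538/212)·f/(1−f) ≈ 6.126 mg/L.
Difference ≈ 0.925 − 6.126 ≈ -5.201 mg/L.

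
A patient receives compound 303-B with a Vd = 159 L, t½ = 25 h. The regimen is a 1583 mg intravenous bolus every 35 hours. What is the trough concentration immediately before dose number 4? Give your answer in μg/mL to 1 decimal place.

f = (1/2)^(τ/t½) = (1/2)^(35/25) ≈ 0.3789.
C₀ = D/Vd = 1583/159 ≈ 9.956 μg/mL.
Before the 4th dose, 3 doses have been given. Superposition: Cmin = C₀·(f + f² + … + f^3).
≈ 9.956 × (0.3789 + 0.1436 + 0.0544) ≈ 9.956 × 0.5769 ≈ 5.744 μg/mL.

5.7 μg/mL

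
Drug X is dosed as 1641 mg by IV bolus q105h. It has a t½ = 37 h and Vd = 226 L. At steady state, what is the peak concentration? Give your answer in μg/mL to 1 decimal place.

k = ln2/t½ = ln2/37 ≈ 0.018734 h⁻¹; fraction remaining f = e^(−kτ) = e^(−0.018734×105) ≈ 0.1399.
At steady state, accumulation factor R = 1/(1 − e^(−kτ)) ≈ 1.1627.
Single-dose peak C₀ = D/Vd = 1641/226 ≈ 7.261 μg/mL.
Cmax,ss = C₀/(1 − f) ≈ 7.261/0.8601 ≈ 8.442 μg/mL.

8.4 μg/mL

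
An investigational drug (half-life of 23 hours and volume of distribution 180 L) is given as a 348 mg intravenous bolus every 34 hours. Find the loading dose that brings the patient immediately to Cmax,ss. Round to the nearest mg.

f = (1/2)^(34/23) ≈ 0.358921; accumulation ratio R = 1/(1−f) ≈ 1.55987.
Loading dose to hit Cmax,ss on first dose: D_load = D_maint·R ≈ 348 × 1.55987 ≈ 542.83 mg.

543 mg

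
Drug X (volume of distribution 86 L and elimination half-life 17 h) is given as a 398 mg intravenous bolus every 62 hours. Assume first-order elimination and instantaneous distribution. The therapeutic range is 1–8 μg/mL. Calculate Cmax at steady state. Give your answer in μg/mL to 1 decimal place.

5.0 μg/mL

k = ln2/t½ = ln2/17 ≈ 0.040773 h⁻¹; fraction remaining f = e^(−kτ) = e^(−0.040773×62) ≈ 0.0798.
Accumulation ratio R = 1/(1 − f) ≈ 1/0.9202 ≈ 1.0867.
Each bolus raises the concentration by D/Vd = 398/86 ≈ 4.628 μg/mL.
Steady-state peak Cmax,ss = C₀·R ≈ 4.628 × 1.0867 ≈ 5.029 μg/mL.
Peak 5.0 μg/mL vs MTC 8 μg/mL: below toxic threshold.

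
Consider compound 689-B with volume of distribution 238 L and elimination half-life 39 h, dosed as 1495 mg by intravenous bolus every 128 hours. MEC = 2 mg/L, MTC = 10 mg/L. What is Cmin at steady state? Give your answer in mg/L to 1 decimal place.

0.7 mg/L

Over one 128-h interval, 128/39 ≈ 3.2821 half-lives elapse, leaving f ≈ 0.1028 of each dose.
At steady state, accumulation factor R = 1/(1 − e^(−kτ)) ≈ 1.1146.
Single-dose peak C₀ = D/Vd = 1495/238 ≈ 6.282 mg/L.
Cmax,ss = C₀/(1 − f) ≈ 6.282/0.8972 ≈ 7.002 mg/L.
One interval later, Cmin,ss = Cmax,ss·e^(−kτ) ≈ 7.002 × 0.1028 ≈ 0.720 mg/L.
Trough 0.7 mg/L vs MEC 2 mg/L: subtherapeutic.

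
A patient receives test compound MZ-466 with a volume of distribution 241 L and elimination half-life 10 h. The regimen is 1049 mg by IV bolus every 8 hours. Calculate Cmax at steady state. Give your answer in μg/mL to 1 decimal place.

10.2 μg/mL

k = ln2/t½ = ln2/10 ≈ 0.069315 h⁻¹; fraction remaining f = e^(−kτ) = e^(−0.069315×8) ≈ 0.5743.
At steady state, accumulation factor R = 1/(1 − e^(−kτ)) ≈ 2.3491.
Each bolus raises the concentration by D/Vd = 1049/241 ≈ 4.353 μg/mL.
Cmax,ss = C₀/(1 − f) ≈ 4.353/0.4257 ≈ 10.226 μg/mL.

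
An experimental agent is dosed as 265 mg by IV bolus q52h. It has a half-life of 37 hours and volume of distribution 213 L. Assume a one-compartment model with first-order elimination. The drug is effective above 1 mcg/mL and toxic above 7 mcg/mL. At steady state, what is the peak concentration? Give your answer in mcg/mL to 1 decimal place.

τ/t½ = 52/37 ≈ 1.4054, so fraction remaining f = (1/2)^(52/37) ≈ 0.3775.
At steady state, accumulation factor R = 1/(1 − e^(−kτ)) ≈ 1.6064.
Single-dose peak C₀ = D/Vd = 265/213 ≈ 1.244 mcg/mL.
Steady-state peak Cmax,ss = C₀·R ≈ 1.244 × 1.6064 ≈ 1.998 mcg/mL.
Peak 2.0 mcg/mL vs MTC 7 mcg/mL: below toxic threshold.

2.0 mcg/mL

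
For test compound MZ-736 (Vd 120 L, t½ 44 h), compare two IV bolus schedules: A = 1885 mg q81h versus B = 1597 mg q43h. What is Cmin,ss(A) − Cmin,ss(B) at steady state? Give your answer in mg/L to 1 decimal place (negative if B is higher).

Regimen A: f = (1/2)^(81/44) ≈ 0.2791; Cmin,ss = (1885/120)·f/(1−f) ≈ 6.082 mg/L.
Regimen B: f = (1/2)^(43/44) ≈ 0.5079; Cmin,ss = (1597/120)·f/(1−f) ≈ 13.736 mg/L.
Difference ≈ 6.082 − 13.736 ≈ -7.654 mg/L.

-7.7 mg/L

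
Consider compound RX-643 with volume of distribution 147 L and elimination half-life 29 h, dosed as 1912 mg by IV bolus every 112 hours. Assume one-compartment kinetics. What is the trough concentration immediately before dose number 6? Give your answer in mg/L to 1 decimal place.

f = (1/2)^(τ/t½) = (1/2)^(112/29) ≈ 0.0688.
C₀ = D/Vd = 1912/147 ≈ 13.007 mg/L.
Before the 6th dose, 5 doses have been given. Superposition: Cmin = C₀·(f + f² + … + f^5).
≈ 13.007 × (0.0688 + 0.0047 + 0.0003 + 0.0000 + 0.0000) ≈ 13.007 × 0.0738 ≈ 0.960 mg/L.

1.0 mg/L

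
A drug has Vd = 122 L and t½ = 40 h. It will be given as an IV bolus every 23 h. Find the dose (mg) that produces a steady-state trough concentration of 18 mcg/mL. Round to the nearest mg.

τ/t½ = 23/40 ≈ 0.575, so f = (1/2)^(23/40) ≈ 0.671286.
Cmin,ss = (D/Vd)·f/(1−f), so D = Cmin,ss·Vd·(1−f)/f.
D = 18 × 122 × (1−f)/f ≈ 18 × 122 × 0.48968 ≈ 1075.34 mg.

1075 mg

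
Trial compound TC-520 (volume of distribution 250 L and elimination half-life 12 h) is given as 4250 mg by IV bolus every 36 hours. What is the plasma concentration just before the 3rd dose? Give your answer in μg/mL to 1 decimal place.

2.4 μg/mL

f = (1/2)^(τ/t½) = (1/2)^(36/12) ≈ 0.1250.
C₀ = D/Vd = 4250/250 ≈ 17.000 μg/mL.
Before the 3rd dose, 2 doses have been given. Superposition: Cmin = C₀·(f + f²).
≈ 17.000 × (0.1250 + 0.0156) ≈ 17.000 × 0.1406 ≈ 2.390 μg/mL.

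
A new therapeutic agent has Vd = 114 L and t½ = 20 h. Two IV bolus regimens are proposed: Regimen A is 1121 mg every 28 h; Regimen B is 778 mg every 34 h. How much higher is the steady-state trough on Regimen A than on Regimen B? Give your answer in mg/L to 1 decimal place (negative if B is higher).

3.0 mg/L

Regimen A: f = (1/2)^(28/20) ≈ 0.3789; Cmin,ss = (1121/114)·f/(1−f) ≈ 5.999 mg/L.
Regimen B: f = (1/2)^(34/20) ≈ 0.3078; Cmin,ss = (778/114)·f/(1−f) ≈ 3.035 mg/L.
Difference ≈ 5.999 − 3.035 ≈ 2.964 mg/L.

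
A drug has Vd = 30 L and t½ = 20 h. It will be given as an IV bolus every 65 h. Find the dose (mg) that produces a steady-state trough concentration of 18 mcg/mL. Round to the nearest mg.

4597 mg

τ/t½ = 65/20 ≈ 3.25, so f = (1/2)^(65/20) ≈ 0.105112.
Cmin,ss = (D/Vd)·f/(1−f), so D = Cmin,ss·Vd·(1−f)/f.
D = 18 × 30 × (1−f)/f ≈ 18 × 30 × 8.51366 ≈ 4597.38 mg.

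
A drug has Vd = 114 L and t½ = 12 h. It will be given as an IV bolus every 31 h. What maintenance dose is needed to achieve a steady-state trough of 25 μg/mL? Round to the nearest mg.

τ/t½ = 31/12 ≈ 2.5833, so f = (1/2)^(31/12) ≈ 0.166855.
Cmin,ss = (D/Vd)·f/(1−f), so D = Cmin,ss·Vd·(1−f)/f.
D = 25 × 114 × (1−f)/f ≈ 25 × 114 × 4.99323 ≈ 14230.71 mg.

14231 mg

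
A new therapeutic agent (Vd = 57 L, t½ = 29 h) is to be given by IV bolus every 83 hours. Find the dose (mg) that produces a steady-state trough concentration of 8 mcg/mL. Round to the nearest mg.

τ/t½ = 83/29 ≈ 2.8621, so f = (1/2)^(83/29) ≈ 0.137541.
Cmin,ss = (D/Vd)·f/(1−f), so D = Cmin,ss·Vd·(1−f)/f.
D = 8 × 57 × (1−f)/f ≈ 8 × 57 × 6.27056 ≈ 2859.38 mg.

2859 mg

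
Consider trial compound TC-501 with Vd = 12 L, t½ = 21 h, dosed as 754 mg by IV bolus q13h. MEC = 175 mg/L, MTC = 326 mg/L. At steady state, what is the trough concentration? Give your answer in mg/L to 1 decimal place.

117.3 mg/L

Over one 13-h interval, 13/21 ≈ 0.61905 half-lives elapse, leaving f ≈ 0.6511 of each dose.
Accumulation ratio R = 1/(1 − f) ≈ 1/0.3489 ≈ 2.8662.
Single-dose peak C₀ = D/Vd = 754/12 ≈ 62.833 mg/L.
Steady-state peak Cmax,ss = C₀·R ≈ 62.833 × 2.8662 ≈ 180.092 mg/L.
One interval later, Cmin,ss = Cmax,ss·e^(−kτ) ≈ 180.092 × 0.6511 ≈ 117.258 mg/L.
Trough 117.3 mg/L vs MEC 175 mg/L: subtherapeutic.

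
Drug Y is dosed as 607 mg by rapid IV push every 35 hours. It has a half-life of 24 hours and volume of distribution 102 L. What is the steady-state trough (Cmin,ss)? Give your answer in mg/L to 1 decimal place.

Over one 35-h interval, 35/24 ≈ 1.4583 half-lives elapse, leaving f ≈ 0.3639 of each dose.
At steady state, accumulation factor R = 1/(1 − e^(−kτ)) ≈ 1.5721.
Single-dose peak C₀ = D/Vd = 607/102 ≈ 5.951 mg/L.
Cmax,ss = C₀/(1 − f) ≈ 5.951/0.6361 ≈ 9.355 mg/L.
Steady-state trough Cmin,ss = Cmax,ss·f ≈ 9.355 × 0.3639 ≈ 3.404 mg/L.

3.4 mg/L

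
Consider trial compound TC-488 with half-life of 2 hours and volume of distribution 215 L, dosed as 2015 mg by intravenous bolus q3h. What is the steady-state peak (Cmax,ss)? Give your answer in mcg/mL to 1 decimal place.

14.5 mcg/mL

Over one 3-h interval, 3/2 ≈ 1.5 half-lives elapse, leaving f ≈ 0.3536 of each dose.
Accumulation ratio R = 1/(1 − f) ≈ 1/0.6464 ≈ 1.5470.
Single-dose peak C₀ = D/Vd = 2015/215 ≈ 9.372 mcg/mL.
Steady-state peak Cmax,ss = C₀·R ≈ 9.372 × 1.5470 ≈ 14.498 mcg/mL.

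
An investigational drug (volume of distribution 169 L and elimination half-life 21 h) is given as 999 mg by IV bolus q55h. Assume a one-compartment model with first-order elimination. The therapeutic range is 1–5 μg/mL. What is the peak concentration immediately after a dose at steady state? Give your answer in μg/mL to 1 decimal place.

7.1 μg/mL

Over one 55-h interval, 55/21 ≈ 2.619 half-lives elapse, leaving f ≈ 0.1628 of each dose.
Accumulation ratio R = 1/(1 − f) ≈ 1/0.8372 ≈ 1.1945.
Each bolus raises the concentration by D/Vd = 999/169 ≈ 5.911 μg/mL.
Cmax,ss = C₀/(1 − f) ≈ 5.911/0.8372 ≈ 7.060 μg/mL.
Peak 7.1 μg/mL vs MTC 5 μg/mL: exceeds toxic threshold.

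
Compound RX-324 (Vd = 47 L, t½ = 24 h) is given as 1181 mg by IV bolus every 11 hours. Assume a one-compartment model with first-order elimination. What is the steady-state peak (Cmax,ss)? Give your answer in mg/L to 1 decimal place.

92.3 mg/L

τ/t½ = 11/24 ≈ 0.45833, so fraction remaining f = (1/2)^(11/24) ≈ 0.7278.
At steady state, accumulation factor R = 1/(1 − e^(−kτ)) ≈ 3.6738.
Single-dose peak C₀ = D/Vd = 1181/47 ≈ 25.128 mg/L.
Steady-state peak Cmax,ss = C₀·R ≈ 25.128 × 3.6738 ≈ 92.315 mg/L.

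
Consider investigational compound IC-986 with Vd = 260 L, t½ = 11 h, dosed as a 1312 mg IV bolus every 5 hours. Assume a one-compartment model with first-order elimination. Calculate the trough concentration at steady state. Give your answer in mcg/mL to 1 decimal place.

Over one 5-h interval, 5/11 ≈ 0.45455 half-lives elapse, leaving f ≈ 0.7297 of each dose.
At steady state, accumulation factor R = 1/(1 − e^(−kτ)) ≈ 3.6996.
Single-dose peak C₀ = D/Vd = 1312/260 ≈ 5.046 mcg/mL.
Cmax,ss = C₀/(1 − f) ≈ 5.046/0.2703 ≈ 18.668 mcg/mL.
One interval later, Cmin,ss = Cmax,ss·e^(−kτ) ≈ 18.668 × 0.7297 ≈ 13.622 mcg/mL.

13.6 mcg/mL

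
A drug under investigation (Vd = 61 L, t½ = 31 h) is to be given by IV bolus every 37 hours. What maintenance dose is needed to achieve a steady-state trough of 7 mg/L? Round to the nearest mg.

550 mg

τ/t½ = 37/31 ≈ 1.1935, so f = (1/2)^(37/31) ≈ 0.437226.
Cmin,ss = (D/Vd)·f/(1−f), so D = Cmin,ss·Vd·(1−f)/f.
D = 7 × 61 × (1−f)/f ≈ 7 × 61 × 1.28715 ≈ 549.61 mg.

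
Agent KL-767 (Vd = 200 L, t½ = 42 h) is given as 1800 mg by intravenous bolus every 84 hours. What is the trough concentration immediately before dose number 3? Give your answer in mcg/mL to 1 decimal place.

f = (1/2)^(τ/t½) = (1/2)^(84/42) ≈ 0.2500.
C₀ = D/Vd = 1800/200 ≈ 9.000 mcg/mL.
Before the 3rd dose, 2 doses have been given. Superposition: Cmin = C₀·(f + f²).
≈ 9.000 × (0.2500 + 0.0625) ≈ 9.000 × 0.3125 ≈ 2.812 mcg/mL.

2.8 mcg/mL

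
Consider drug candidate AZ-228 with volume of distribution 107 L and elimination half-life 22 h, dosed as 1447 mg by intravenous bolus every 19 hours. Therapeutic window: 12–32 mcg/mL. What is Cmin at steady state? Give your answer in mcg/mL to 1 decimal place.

τ/t½ = 19/22 ≈ 0.86364, so fraction remaining f = (1/2)^(19/22) ≈ 0.5496.
At steady state, accumulation factor R = 1/(1 − e^(−kτ)) ≈ 2.2202.
Single-dose peak C₀ = D/Vd = 1447/107 ≈ 13.523 mcg/mL.
Cmax,ss = C₀/(1 − f) ≈ 13.523/0.4504 ≈ 30.024 mcg/mL.
One interval later, Cmin,ss = Cmax,ss·e^(−kτ) ≈ 30.024 × 0.5496 ≈ 16.501 mcg/mL.
Trough 16.5 mcg/mL vs MEC 12 mcg/mL: adequate.

16.5 mcg/mL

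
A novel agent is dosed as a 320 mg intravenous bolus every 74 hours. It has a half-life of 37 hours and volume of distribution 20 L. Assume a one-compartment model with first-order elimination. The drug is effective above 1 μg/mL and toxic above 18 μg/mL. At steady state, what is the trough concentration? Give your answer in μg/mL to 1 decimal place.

5.3 μg/mL

The dosing interval is 2 half-lives, so f = 2^(−2) = 0.25.
At steady state, R = 1/(1 − 0.25) = 4/3.
Single-dose peak C₀ = D/Vd = 320/20 = 16 μg/mL.
Steady-state peak Cmax,ss = C₀·R = 16 × 4/3 ≈ 21.333 μg/mL.
Steady-state trough Cmin,ss = Cmax,ss·f ≈ 21.333 × 0.25 ≈ 5.333 μg/mL.
Trough 5.3 μg/mL vs MEC 1 μg/mL: adequate.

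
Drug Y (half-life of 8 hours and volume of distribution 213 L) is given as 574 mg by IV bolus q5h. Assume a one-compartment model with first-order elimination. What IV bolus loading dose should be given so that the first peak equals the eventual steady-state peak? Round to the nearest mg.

f = (1/2)^(5/8) ≈ 0.648420; accumulation ratio R = 1/(1−f) ≈ 2.84430.
Loading dose to hit Cmax,ss on first dose: D_load = D_maint·R ≈ 574 × 2.84430 ≈ 1632.63 mg.

1633 mg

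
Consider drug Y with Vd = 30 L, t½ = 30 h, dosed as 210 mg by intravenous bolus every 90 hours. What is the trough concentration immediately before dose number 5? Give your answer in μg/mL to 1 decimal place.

f = (1/2)^(τ/t½) = (1/2)^(90/30) ≈ 0.1250.
C₀ = D/Vd = 210/30 ≈ 7.000 μg/mL.
Before the 5th dose, 4 doses have been given. Superposition: Cmin = C₀·(f + f² + … + f^4).
≈ 7.000 × (0.1250 + 0.0156 + 0.0020 + 0.0002) ≈ 7.000 × 0.1428 ≈ 1.000 μg/mL.

1.0 μg/mL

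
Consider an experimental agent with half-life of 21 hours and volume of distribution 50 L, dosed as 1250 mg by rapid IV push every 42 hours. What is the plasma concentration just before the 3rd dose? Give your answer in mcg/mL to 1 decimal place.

f = (1/2)^(τ/t½) = (1/2)^(42/21) ≈ 0.2500.
C₀ = D/Vd = 1250/50 ≈ 25.000 mcg/mL.
Before the 3rd dose, 2 doses have been given. Superposition: Cmin = C₀·(f + f²).
≈ 25.000 × (0.2500 + 0.0625) ≈ 25.000 × 0.3125 ≈ 7.812 mcg/mL.

7.8 mcg/mL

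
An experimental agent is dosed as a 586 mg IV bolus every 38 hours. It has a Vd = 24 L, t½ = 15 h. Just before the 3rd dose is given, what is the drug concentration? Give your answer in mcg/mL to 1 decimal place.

f = (1/2)^(τ/t½) = (1/2)^(38/15) ≈ 0.1727.
C₀ = D/Vd = 586/24 ≈ 24.417 mcg/mL.
Before the 3rd dose, 2 doses have been given. Superposition: Cmin = C₀·(f + f²).
≈ 24.417 × (0.1727 + 0.0298) ≈ 24.417 × 0.2025 ≈ 4.944 mcg/mL.

4.9 mcg/mL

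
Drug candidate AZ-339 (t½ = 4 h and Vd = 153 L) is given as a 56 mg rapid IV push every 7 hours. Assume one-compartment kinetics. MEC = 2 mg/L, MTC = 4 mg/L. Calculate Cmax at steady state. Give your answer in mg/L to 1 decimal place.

0.5 mg/L

Over one 7-h interval, 7/4 ≈ 1.75 half-lives elapse, leaving f ≈ 0.2973 of each dose.
Accumulation ratio R = 1/(1 − f) ≈ 1/0.7027 ≈ 1.4231.
Each bolus raises the concentration by D/Vd = 56/153 ≈ 0.366 mg/L.
Cmax,ss = C₀/(1 − f) ≈ 0.366/0.7027 ≈ 0.521 mg/L.
Peak 0.5 mg/L vs MTC 4 mg/L: below toxic threshold.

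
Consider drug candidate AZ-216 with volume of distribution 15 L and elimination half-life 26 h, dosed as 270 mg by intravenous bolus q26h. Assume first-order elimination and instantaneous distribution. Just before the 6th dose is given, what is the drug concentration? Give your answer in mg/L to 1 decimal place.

f = (1/2)^(τ/t½) = (1/2)^(26/26) ≈ 0.5000.
C₀ = D/Vd = 270/15 ≈ 18.000 mg/L.
Before the 6th dose, 5 doses have been given. Superposition: Cmin = C₀·(f + f² + … + f^5).
≈ 18.000 × (0.5000 + 0.2500 + 0.1250 + 0.0625 + 0.0313) ≈ 18.000 × 0.9688 ≈ 17.438 mg/L.

17.4 mg/L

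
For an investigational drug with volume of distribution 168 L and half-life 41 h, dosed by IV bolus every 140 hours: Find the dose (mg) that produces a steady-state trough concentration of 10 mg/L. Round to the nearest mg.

16235 mg

τ/t½ = 140/41 ≈ 3.4146, so f = (1/2)^(140/41) ≈ 0.093776.
Cmin,ss = (D/Vd)·f/(1−f), so D = Cmin,ss·Vd·(1−f)/f.
D = 10 × 168 × (1−f)/f ≈ 10 × 168 × 9.66371 ≈ 16235.03 mg.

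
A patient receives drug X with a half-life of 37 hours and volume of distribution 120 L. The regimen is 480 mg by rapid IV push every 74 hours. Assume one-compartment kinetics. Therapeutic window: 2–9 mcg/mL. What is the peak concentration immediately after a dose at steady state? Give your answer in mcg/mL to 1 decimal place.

5.3 mcg/mL

The dosing interval is 2 half-lives, so f = 2^(−2) = 0.25.
At steady state, R = 1/(1 − 0.25) = 4/3.
Single-dose peak C₀ = D/Vd = 480/120 = 4 mcg/mL.
Steady-state peak Cmax,ss = C₀·R = 4 × 4/3 ≈ 5.333 mcg/mL.
Peak 5.3 mcg/mL vs MTC 9 mcg/mL: below toxic threshold.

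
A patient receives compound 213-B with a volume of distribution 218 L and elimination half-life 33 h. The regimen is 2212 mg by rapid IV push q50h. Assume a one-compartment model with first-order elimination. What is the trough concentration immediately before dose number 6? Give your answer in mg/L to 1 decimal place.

f = (1/2)^(τ/t½) = (1/2)^(50/33) ≈ 0.3499.
C₀ = D/Vd = 2212/218 ≈ 10.147 mg/L.
Before the 6th dose, 5 doses have been given. Superposition: Cmin = C₀·(f + f² + … + f^5).
≈ 10.147 × (0.3499 + 0.1224 + 0.0428 + 0.0150 + 0.0052) ≈ 10.147 × 0.5353 ≈ 5.432 mg/L.

5.4 mg/L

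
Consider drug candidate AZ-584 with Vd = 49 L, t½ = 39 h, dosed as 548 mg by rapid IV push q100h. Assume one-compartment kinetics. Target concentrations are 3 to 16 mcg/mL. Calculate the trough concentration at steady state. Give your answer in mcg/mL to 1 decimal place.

2.3 mcg/mL

Over one 100-h interval, 100/39 ≈ 2.5641 half-lives elapse, leaving f ≈ 0.1691 of each dose.
At steady state, accumulation factor R = 1/(1 − e^(−kτ)) ≈ 1.2035.
Single-dose peak C₀ = D/Vd = 548/49 ≈ 11.184 mcg/mL.
Cmax,ss = C₀/(1 − f) ≈ 11.184/0.8309 ≈ 13.460 mcg/mL.
One interval later, Cmin,ss = Cmax,ss·e^(−kτ) ≈ 13.460 × 0.1691 ≈ 2.276 mcg/mL.
Trough 2.3 mcg/mL vs MEC 3 mcg/mL: subtherapeutic.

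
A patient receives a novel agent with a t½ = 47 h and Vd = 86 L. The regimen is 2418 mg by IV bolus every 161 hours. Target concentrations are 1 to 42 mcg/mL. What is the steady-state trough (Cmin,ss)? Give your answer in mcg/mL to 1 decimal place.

2.9 mcg/mL

τ/t½ = 161/47 ≈ 3.4255, so fraction remaining f = (1/2)^(161/47) ≈ 0.0931.
Accumulation ratio R = 1/(1 − f) ≈ 1/0.9069 ≈ 1.1027.
Single-dose peak C₀ = D/Vd = 2418/86 ≈ 28.116 mcg/mL.
Cmax,ss = C₀/(1 − f) ≈ 28.116/0.9069 ≈ 31.002 mcg/mL.
One interval later, Cmin,ss = Cmax,ss·e^(−kτ) ≈ 31.002 × 0.0931 ≈ 2.886 mcg/mL.
Trough 2.9 mcg/mL vs MEC 1 mcg/mL: adequate.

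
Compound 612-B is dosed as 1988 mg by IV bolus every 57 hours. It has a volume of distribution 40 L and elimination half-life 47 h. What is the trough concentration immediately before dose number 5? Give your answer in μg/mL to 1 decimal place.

36.4 μg/mL

f = (1/2)^(τ/t½) = (1/2)^(57/47) ≈ 0.4314.
C₀ = D/Vd = 1988/40 ≈ 49.700 μg/mL.
Before the 5th dose, 4 doses have been given. Superposition: Cmin = C₀·(f + f² + … + f^4).
≈ 49.700 × (0.4314 + 0.1861 + 0.0803 + 0.0346) ≈ 49.700 × 0.7324 ≈ 36.400 μg/mL.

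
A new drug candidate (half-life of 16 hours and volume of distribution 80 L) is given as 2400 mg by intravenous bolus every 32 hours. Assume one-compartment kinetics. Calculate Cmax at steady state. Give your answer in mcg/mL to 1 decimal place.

τ = 32 h = 2 half-lives, so f = (1/2)^2 = 0.25.
At steady state, R = 1/(1 − 0.25) = 4/3.
Single-dose peak C₀ = D/Vd = 2400/80 = 30 mcg/mL.
Steady-state peak Cmax,ss = C₀·R = 30 × 4/3 ≈ 40.000 mcg/mL.

40.0 mcg/mL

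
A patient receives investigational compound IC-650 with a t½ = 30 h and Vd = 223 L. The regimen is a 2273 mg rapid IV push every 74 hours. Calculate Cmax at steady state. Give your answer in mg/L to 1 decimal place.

Over one 74-h interval, 74/30 ≈ 2.4667 half-lives elapse, leaving f ≈ 0.1809 of each dose.
Accumulation ratio R = 1/(1 − f) ≈ 1/0.8191 ≈ 1.2209.
Each bolus raises the concentration by D/Vd = 2273/223 ≈ 10.193 mg/L.
Cmax,ss = C₀/(1 − f) ≈ 10.193/0.8191 ≈ 12.444 mg/L.

12.4 mg/L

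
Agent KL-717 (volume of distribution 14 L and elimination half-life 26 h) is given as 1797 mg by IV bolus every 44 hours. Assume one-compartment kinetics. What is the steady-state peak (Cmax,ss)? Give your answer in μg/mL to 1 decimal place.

k = ln2/t½ = ln2/26 ≈ 0.026660 h⁻¹; fraction remaining f = e^(−kτ) = e^(−0.026660×44) ≈ 0.3094.
At steady state, accumulation factor R = 1/(1 − e^(−kτ)) ≈ 1.4480.
Single-dose peak C₀ = D/Vd = 1797/14 ≈ 128.357 μg/mL.
Cmax,ss = C₀/(1 − f) ≈ 128.357/0.6906 ≈ 185.863 μg/mL.

185.9 μg/mL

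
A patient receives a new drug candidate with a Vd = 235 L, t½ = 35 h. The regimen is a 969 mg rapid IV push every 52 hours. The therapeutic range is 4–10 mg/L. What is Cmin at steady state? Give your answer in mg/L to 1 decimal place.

2.3 mg/L

τ/t½ = 52/35 ≈ 1.4857, so fraction remaining f = (1/2)^(52/35) ≈ 0.3571.
At steady state, accumulation factor R = 1/(1 − e^(−kτ)) ≈ 1.5555.
Each bolus raises the concentration by D/Vd = 969/235 ≈ 4.123 mg/L.
Cmax,ss = C₀/(1 − f) ≈ 4.123/0.6429 ≈ 6.413 mg/L.
Steady-state trough Cmin,ss = Cmax,ss·f ≈ 6.413 × 0.3571 ≈ 2.290 mg/L.
Trough 2.3 mg/L vs MEC 4 mg/L: subtherapeutic.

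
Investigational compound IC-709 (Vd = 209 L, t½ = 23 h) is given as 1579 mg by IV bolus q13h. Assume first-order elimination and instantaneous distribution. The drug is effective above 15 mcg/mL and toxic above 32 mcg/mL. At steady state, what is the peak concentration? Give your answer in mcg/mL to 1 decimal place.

23.3 mcg/mL

k = ln2/t½ = ln2/23 ≈ 0.030137 h⁻¹; fraction remaining f = e^(−kτ) = e^(−0.030137×13) ≈ 0.6759.
Accumulation ratio R = 1/(1 − f) ≈ 1/0.3241 ≈ 3.0855.
Single-dose peak C₀ = D/Vd = 1579/209 ≈ 7.555 mcg/mL.
Steady-state peak Cmax,ss = C₀·R ≈ 7.555 × 3.0855 ≈ 23.311 mcg/mL.
Peak 23.3 mcg/mL vs MTC 32 mcg/mL: below toxic threshold.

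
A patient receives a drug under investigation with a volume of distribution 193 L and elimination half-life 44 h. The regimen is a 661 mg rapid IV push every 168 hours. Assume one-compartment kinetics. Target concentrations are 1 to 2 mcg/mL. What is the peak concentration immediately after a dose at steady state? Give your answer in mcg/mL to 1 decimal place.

3.7 mcg/mL

k = ln2/t½ = ln2/44 ≈ 0.015753 h⁻¹; fraction remaining f = e^(−kτ) = e^(−0.015753×168) ≈ 0.0709.
Accumulation ratio R = 1/(1 − f) ≈ 1/0.9291 ≈ 1.0763.
Single-dose peak C₀ = D/Vd = 661/193 ≈ 3.425 mcg/mL.
Cmax,ss = C₀/(1 − f) ≈ 3.425/0.9291 ≈ 3.686 mcg/mL.
Peak 3.7 mcg/mL vs MTC 2 mcg/mL: exceeds toxic threshold.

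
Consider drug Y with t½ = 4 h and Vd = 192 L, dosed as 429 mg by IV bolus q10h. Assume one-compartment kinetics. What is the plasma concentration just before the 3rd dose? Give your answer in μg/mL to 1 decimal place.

0.5 μg/mL

f = (1/2)^(τ/t½) = (1/2)^(10/4) ≈ 0.1768.
C₀ = D/Vd = 429/192 ≈ 2.234 μg/mL.
Before the 3rd dose, 2 doses have been given. Superposition: Cmin = C₀·(f + f²).
≈ 2.234 × (0.1768 + 0.0313) ≈ 2.234 × 0.2081 ≈ 0.465 μg/mL.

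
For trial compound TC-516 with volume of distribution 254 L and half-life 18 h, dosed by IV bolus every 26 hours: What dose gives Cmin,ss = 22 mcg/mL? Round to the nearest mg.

9620 mg

τ/t½ = 26/18 ≈ 1.4444, so f = (1/2)^(26/18) ≈ 0.367434.
Cmin,ss = (D/Vd)·f/(1−f), so D = Cmin,ss·Vd·(1−f)/f.
D = 22 × 254 × (1−f)/f ≈ 22 × 254 × 1.72158 ≈ 9620.19 mg.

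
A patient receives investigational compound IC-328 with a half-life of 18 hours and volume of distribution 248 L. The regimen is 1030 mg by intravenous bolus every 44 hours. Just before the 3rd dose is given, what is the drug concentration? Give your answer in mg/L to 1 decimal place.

0.9 mg/L

f = (1/2)^(τ/t½) = (1/2)^(44/18) ≈ 0.1837.
C₀ = D/Vd = 1030/248 ≈ 4.153 mg/L.
Before the 3rd dose, 2 doses have been given. Superposition: Cmin = C₀·(f + f²).
≈ 4.153 × (0.1837 + 0.0337) ≈ 4.153 × 0.2174 ≈ 0.903 mg/L.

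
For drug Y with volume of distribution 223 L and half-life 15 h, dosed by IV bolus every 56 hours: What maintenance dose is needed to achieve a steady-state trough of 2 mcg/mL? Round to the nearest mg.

5486 mg

τ/t½ = 56/15 ≈ 3.7333, so f = (1/2)^(56/15) ≈ 0.075189.
Cmin,ss = (D/Vd)·f/(1−f), so D = Cmin,ss·Vd·(1−f)/f.
D = 2 × 223 × (1−f)/f ≈ 2 × 223 × 12.29982 ≈ 5485.72 mg.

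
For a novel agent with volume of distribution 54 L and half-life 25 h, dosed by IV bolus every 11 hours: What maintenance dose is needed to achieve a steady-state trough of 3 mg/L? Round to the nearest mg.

τ/t½ = 11/25 ≈ 0.44, so f = (1/2)^(11/25) ≈ 0.737135.
Cmin,ss = (D/Vd)·f/(1−f), so D = Cmin,ss·Vd·(1−f)/f.
D = 3 × 54 × (1−f)/f ≈ 3 × 54 × 0.35660 ≈ 57.77 mg.

58 mg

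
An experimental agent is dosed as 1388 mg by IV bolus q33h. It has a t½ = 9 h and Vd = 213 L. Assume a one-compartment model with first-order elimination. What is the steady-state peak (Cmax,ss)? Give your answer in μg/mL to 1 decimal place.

7.1 μg/mL

τ/t½ = 33/9 ≈ 3.6667, so fraction remaining f = (1/2)^(33/9) ≈ 0.0787.
At steady state, accumulation factor R = 1/(1 − e^(−kτ)) ≈ 1.0854.
Single-dose peak C₀ = D/Vd = 1388/213 ≈ 6.516 μg/mL.
Steady-state peak Cmax,ss = C₀·R ≈ 6.516 × 1.0854 ≈ 7.072 μg/mL.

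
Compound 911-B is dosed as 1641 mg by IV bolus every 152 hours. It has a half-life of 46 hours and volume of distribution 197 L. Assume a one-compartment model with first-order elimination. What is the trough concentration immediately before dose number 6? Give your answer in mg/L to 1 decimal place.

0.9 mg/L

f = (1/2)^(τ/t½) = (1/2)^(152/46) ≈ 0.1012.
C₀ = D/Vd = 1641/197 ≈ 8.330 mg/L.
Before the 6th dose, 5 doses have been given. Superposition: Cmin = C₀·(f + f² + … + f^5).
≈ 8.330 × (0.1012 + 0.0102 + 0.0010 + 0.0001 + 0.0000) ≈ 8.330 × 0.1125 ≈ 0.937 mg/L.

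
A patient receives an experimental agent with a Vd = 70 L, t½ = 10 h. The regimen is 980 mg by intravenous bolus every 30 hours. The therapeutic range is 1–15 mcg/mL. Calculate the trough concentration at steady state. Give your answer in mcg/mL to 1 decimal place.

τ = 30 h = 3 half-lives, so f = (1/2)^3 = 0.125.
Accumulation ratio R = 1/(1 − f) = 1/0.875 = 8/7.
Single-dose peak C₀ = D/Vd = 980/70 = 14 mcg/mL.
Steady-state peak Cmax,ss = C₀·R = 14 × 8/7 ≈ 16.000 mcg/mL.
Steady-state trough Cmin,ss = Cmax,ss·f ≈ 16.000 × 0.125 ≈ 2.000 mcg/mL.
Trough 2.0 mcg/mL vs MEC 1 mcg/mL: adequate.

2.0 mcg/mL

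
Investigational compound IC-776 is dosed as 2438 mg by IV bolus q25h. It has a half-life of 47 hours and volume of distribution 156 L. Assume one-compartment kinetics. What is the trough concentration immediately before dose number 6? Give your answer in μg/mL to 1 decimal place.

f = (1/2)^(τ/t½) = (1/2)^(25/47) ≈ 0.6916.
C₀ = D/Vd = 2438/156 ≈ 15.628 μg/mL.
Before the 6th dose, 5 doses have been given. Superposition: Cmin = C₀·(f + f² + … + f^5).
≈ 15.628 × (0.6916 + 0.4783 + 0.3308 + 0.2288 + 0.1582) ≈ 15.628 × 1.8877 ≈ 29.501 μg/mL.

29.5 μg/mL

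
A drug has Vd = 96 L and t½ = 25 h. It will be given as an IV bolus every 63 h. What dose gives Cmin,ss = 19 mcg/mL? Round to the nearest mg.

8638 mg

τ/t½ = 63/25 ≈ 2.52, so f = (1/2)^(63/25) ≈ 0.174343.
Cmin,ss = (D/Vd)·f/(1−f), so D = Cmin,ss·Vd·(1−f)/f.
D = 19 × 96 × (1−f)/f ≈ 19 × 96 × 4.73582 ≈ 8638.14 mg.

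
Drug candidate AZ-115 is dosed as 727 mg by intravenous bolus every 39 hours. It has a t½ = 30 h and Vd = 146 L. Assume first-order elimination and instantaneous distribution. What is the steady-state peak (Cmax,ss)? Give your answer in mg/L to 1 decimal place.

8.4 mg/L

τ/t½ = 39/30 ≈ 1.3, so fraction remaining f = (1/2)^(39/30) ≈ 0.4061.
At steady state, accumulation factor R = 1/(1 − e^(−kτ)) ≈ 1.6838.
Single-dose peak C₀ = D/Vd = 727/146 ≈ 4.979 mg/L.
Steady-state peak Cmax,ss = C₀·R ≈ 4.979 × 1.6838 ≈ 8.384 mg/L.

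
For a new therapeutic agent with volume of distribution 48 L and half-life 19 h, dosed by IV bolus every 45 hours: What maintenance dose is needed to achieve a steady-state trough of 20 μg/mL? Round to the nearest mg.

τ/t½ = 45/19 ≈ 2.3684, so f = (1/2)^(45/19) ≈ 0.193657.
Cmin,ss = (D/Vd)·f/(1−f), so D = Cmin,ss·Vd·(1−f)/f.
D = 20 × 48 × (1−f)/f ≈ 20 × 48 × 4.16377 ≈ 3997.22 mg.

3997 mg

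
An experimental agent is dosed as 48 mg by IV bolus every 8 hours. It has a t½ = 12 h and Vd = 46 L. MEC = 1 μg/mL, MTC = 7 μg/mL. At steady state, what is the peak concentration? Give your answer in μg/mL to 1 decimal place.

Over one 8-h interval, 8/12 ≈ 0.66667 half-lives elapse, leaving f ≈ 0.6300 of each dose.
Accumulation ratio R = 1/(1 − f) ≈ 1/0.3700 ≈ 2.7027.
Single-dose peak C₀ = D/Vd = 48/46 ≈ 1.043 μg/mL.
Cmax,ss = C₀/(1 − f) ≈ 1.043/0.3700 ≈ 2.819 μg/mL.
Peak 2.8 μg/mL vs MTC 7 μg/mL: below toxic threshold.

2.8 μg/mL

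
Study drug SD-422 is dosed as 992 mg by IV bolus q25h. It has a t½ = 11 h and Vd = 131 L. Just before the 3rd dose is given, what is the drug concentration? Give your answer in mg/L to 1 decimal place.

1.9 mg/L

f = (1/2)^(τ/t½) = (1/2)^(25/11) ≈ 0.2069.
C₀ = D/Vd = 992/131 ≈ 7.573 mg/L.
Before the 3rd dose, 2 doses have been given. Superposition: Cmin = C₀·(f + f²).
≈ 7.573 × (0.2069 + 0.0428) ≈ 7.573 × 0.2497 ≈ 1.891 mg/L.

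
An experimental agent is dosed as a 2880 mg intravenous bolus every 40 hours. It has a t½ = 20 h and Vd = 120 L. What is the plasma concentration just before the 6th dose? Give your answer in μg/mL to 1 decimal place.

8.0 μg/mL

f = (1/2)^(τ/t½) = (1/2)^(40/20) ≈ 0.2500.
C₀ = D/Vd = 2880/120 ≈ 24.000 μg/mL.
Before the 6th dose, 5 doses have been given. Superposition: Cmin = C₀·(f + f² + … + f^5).
≈ 24.000 × (0.2500 + 0.0625 + 0.0156 + 0.0039 + 0.0010) ≈ 24.000 × 0.3330 ≈ 7.992 μg/mL.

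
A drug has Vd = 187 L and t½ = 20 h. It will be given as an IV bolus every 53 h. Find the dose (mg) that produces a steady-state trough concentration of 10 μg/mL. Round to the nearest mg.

9867 mg

τ/t½ = 53/20 ≈ 2.65, so f = (1/2)^(53/20) ≈ 0.159320.
Cmin,ss = (D/Vd)·f/(1−f), so D = Cmin,ss·Vd·(1−f)/f.
D = 10 × 187 × (1−f)/f ≈ 10 × 187 × 5.27668 ≈ 9867.39 mg.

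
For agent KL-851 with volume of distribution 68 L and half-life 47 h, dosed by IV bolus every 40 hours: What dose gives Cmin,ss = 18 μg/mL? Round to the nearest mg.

984 mg

τ/t½ = 40/47 ≈ 0.85106, so f = (1/2)^(40/47) ≈ 0.554376.
Cmin,ss = (D/Vd)·f/(1−f), so D = Cmin,ss·Vd·(1−f)/f.
D = 18 × 68 × (1−f)/f ≈ 18 × 68 × 0.80383 ≈ 983.89 mg.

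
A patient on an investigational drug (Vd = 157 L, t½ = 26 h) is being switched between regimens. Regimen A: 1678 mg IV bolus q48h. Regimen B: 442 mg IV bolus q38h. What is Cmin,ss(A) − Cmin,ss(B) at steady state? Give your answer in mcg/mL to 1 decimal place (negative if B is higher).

Regimen A: f = (1/2)^(48/26) ≈ 0.2781; Cmin,ss = (1678/157)·f/(1−f) ≈ 4.117 mcg/mL.
Regimen B: f = (1/2)^(38/26) ≈ 0.3631; Cmin,ss = (442/157)·f/(1−f) ≈ 1.605 mcg/mL.
Difference ≈ 4.117 − 1.605 ≈ 2.512 mcg/mL.

2.5 mcg/mL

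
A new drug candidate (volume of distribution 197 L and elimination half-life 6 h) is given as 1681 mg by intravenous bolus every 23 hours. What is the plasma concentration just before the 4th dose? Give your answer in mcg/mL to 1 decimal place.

0.6 mcg/mL

f = (1/2)^(τ/t½) = (1/2)^(23/6) ≈ 0.0702.
C₀ = D/Vd = 1681/197 ≈ 8.533 mcg/mL.
Before the 4th dose, 3 doses have been given. Superposition: Cmin = C₀·(f + f² + … + f^3).
≈ 8.533 × (0.0702 + 0.0049 + 0.0003) ≈ 8.533 × 0.0754 ≈ 0.643 mcg/mL.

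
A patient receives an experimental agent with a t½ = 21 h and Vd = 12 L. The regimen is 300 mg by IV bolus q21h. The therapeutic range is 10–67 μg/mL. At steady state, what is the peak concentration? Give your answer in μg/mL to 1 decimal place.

τ = 21 h = 1 half-life, so f = (1/2)^1 = 0.5.
Accumulation ratio R = 1/(1 − f) = 1/0.5 = 2/1.
Single-dose peak C₀ = D/Vd = 300/12 = 25 μg/mL.
Steady-state peak Cmax,ss = C₀·R = 25 × 2/1 ≈ 50.000 μg/mL.
Peak 50.0 μg/mL vs MTC 67 μg/mL: below toxic threshold.

50.0 μg/mL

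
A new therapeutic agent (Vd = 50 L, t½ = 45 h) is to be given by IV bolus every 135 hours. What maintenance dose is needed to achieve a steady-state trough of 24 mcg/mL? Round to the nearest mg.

8400 mg

τ/t½ = 135/45 ≈ 3, so f = (1/2)^(135/45) ≈ 0.125000.
Cmin,ss = (D/Vd)·f/(1−f), so D = Cmin,ss·Vd·(1−f)/f.
D = 24 × 50 × (1−f)/f ≈ 24 × 50 × 7.00000 ≈ 8400.00 mg.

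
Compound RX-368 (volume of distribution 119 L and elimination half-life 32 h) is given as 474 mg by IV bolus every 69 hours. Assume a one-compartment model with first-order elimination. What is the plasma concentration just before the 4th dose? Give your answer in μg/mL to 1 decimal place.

f = (1/2)^(τ/t½) = (1/2)^(69/32) ≈ 0.2243.
C₀ = D/Vd = 474/119 ≈ 3.983 μg/mL.
Before the 4th dose, 3 doses have been given. Superposition: Cmin = C₀·(f + f² + … + f^3).
≈ 3.983 × (0.2243 + 0.0503 + 0.0113) ≈ 3.983 × 0.2859 ≈ 1.139 μg/mL.

1.1 μg/mL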